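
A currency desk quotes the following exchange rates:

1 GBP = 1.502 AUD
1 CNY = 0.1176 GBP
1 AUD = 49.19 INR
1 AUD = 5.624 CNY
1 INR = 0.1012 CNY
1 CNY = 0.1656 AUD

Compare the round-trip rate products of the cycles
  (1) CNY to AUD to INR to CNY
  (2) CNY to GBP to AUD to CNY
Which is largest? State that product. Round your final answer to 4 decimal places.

0.9934

(1) 0.1656 × 49.19 × 0.1012 = 0.82436
(2) 0.1176 × 1.502 × 5.624 = 0.99340
Highest is cycle (2) at 0.9934 (≤1, no arbitrage).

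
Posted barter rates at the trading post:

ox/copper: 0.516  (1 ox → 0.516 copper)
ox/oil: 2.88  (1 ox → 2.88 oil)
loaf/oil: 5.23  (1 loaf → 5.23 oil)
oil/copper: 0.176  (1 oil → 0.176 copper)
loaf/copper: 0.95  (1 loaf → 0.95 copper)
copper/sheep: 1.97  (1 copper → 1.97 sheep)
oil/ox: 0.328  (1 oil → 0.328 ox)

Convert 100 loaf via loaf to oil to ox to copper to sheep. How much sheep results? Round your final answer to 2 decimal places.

174.38

100 loaf × 5.23 = 523 oil
523 oil × 0.328 = 171.544 ox
171.544 ox × 0.516 = 88.516704 copper
88.516704 copper × 1.97 = 174.37790688 sheep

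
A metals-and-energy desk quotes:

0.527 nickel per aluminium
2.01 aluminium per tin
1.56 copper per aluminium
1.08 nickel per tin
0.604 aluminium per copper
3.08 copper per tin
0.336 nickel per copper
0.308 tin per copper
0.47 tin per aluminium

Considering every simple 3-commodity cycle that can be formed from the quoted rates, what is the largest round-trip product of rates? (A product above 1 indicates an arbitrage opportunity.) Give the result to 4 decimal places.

tin→aluminium→copper→tin: 2.01 × 1.56 × 0.308 = 0.96576
tin→copper→aluminium→tin: 3.08 × 0.604 × 0.47 = 0.87435
Maximum is tin→aluminium→copper→tin at 0.9658; no arbitrage — every cycle loses value.

0.9658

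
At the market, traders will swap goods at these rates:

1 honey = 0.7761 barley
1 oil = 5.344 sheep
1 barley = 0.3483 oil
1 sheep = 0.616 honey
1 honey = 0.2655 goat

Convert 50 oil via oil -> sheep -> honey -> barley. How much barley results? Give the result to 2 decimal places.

127.74

50 oil × 5.344 = 267.2 sheep
267.2 sheep × 0.616 = 164.5952 honey
164.5952 honey × 0.7761 = 127.74233472 barley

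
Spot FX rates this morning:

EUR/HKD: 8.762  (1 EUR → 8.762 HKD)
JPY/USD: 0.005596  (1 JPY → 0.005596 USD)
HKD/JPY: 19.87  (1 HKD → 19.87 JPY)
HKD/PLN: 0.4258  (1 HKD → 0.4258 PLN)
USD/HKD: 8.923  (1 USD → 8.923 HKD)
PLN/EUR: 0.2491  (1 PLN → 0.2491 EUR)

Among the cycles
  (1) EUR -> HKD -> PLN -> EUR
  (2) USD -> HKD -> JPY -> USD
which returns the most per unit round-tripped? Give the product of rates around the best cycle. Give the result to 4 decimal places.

0.9922

(1) 8.762 × 0.4258 × 0.2491 = 0.92936
(2) 8.923 × 19.87 × 0.005596 = 0.99217
Highest is cycle (2) at 0.9922 (≤1, no arbitrage).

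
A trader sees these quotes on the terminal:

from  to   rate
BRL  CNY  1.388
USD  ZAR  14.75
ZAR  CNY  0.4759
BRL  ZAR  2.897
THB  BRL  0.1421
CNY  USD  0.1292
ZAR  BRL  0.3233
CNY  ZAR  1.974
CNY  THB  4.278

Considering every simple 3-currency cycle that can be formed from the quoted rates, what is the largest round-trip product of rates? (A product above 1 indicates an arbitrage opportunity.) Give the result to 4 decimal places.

CNY→USD→ZAR→CNY: 0.1292 × 14.75 × 0.4759 = 0.90692
CNY→ZAR→BRL→CNY: 1.974 × 0.3233 × 1.388 = 0.88581
CNY→THB→BRL→CNY: 4.278 × 0.1421 × 1.388 = 0.84377
Maximum is CNY→USD→ZAR→CNY at 0.9069; no arbitrage — every cycle loses value.

0.9069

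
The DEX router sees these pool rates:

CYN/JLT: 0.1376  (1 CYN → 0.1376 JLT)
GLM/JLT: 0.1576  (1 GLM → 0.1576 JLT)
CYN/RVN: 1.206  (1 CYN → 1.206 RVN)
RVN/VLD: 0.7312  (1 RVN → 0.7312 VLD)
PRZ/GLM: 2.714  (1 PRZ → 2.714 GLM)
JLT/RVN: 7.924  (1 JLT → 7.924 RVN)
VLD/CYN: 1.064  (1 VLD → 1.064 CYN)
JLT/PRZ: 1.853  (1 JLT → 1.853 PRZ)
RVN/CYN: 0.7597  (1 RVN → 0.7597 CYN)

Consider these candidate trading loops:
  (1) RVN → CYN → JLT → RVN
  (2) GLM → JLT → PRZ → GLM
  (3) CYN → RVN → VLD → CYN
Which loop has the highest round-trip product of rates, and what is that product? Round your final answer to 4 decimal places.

(1) 0.7597 × 0.1376 × 7.924 = 0.82833
(2) 0.1576 × 1.853 × 2.714 = 0.79258
(3) 1.206 × 0.7312 × 1.064 = 0.93826
Highest is cycle (3) at 0.9383 (≤1, no arbitrage).

0.9383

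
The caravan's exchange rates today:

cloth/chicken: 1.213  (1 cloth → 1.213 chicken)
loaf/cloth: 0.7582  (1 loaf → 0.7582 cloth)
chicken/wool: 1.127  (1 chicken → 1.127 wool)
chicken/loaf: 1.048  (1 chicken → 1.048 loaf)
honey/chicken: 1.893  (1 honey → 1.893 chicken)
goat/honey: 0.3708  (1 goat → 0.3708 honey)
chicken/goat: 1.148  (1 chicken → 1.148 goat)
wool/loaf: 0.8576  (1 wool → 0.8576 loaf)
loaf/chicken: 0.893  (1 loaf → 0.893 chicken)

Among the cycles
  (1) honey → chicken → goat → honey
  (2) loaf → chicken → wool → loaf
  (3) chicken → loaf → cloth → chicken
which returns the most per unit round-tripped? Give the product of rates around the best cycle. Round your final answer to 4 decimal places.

(1) 1.893 × 1.148 × 0.3708 = 0.80581
(2) 0.893 × 1.127 × 0.8576 = 0.86310
(3) 1.048 × 0.7582 × 1.213 = 0.96384
Highest is cycle (3) at 0.9638 (≤1, no arbitrage).

0.9638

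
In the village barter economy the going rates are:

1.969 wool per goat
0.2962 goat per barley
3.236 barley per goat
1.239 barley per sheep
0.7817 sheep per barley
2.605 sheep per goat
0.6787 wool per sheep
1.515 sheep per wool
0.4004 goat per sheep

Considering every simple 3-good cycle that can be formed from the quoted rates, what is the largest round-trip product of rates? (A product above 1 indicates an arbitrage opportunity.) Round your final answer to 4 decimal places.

1.1944

sheep→goat→wool→sheep: 0.4004 × 1.969 × 1.515 = 1.19441
sheep→goat→barley→sheep: 0.4004 × 3.236 × 0.7817 = 1.01284
sheep→barley→goat→sheep: 1.239 × 0.2962 × 2.605 = 0.95601
Maximum is sheep→goat→wool→sheep at 1.1944; arbitrage exists.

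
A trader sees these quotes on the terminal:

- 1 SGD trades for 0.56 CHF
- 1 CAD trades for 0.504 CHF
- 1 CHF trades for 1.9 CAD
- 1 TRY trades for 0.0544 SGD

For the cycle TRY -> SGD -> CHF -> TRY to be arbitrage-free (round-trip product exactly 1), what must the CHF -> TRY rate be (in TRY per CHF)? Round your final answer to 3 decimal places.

32.826

Known legs of the cycle: 0.0544 × 0.56 = 0.030464
For no arbitrage the full-cycle product must be 1, so the missing rate is 1 / 0.030464 ≈ 32.82563.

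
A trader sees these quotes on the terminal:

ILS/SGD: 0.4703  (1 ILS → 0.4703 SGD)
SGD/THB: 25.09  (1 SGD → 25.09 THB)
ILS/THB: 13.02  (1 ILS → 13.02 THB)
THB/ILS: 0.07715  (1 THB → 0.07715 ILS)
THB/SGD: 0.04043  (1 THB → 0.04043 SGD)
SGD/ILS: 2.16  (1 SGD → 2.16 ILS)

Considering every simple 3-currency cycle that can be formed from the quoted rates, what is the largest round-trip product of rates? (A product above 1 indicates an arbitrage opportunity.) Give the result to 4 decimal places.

1.1370

SGD→ILS→THB→SGD: 2.16 × 13.02 × 0.04043 = 1.13702
SGD→THB→ILS→SGD: 25.09 × 0.07715 × 0.4703 = 0.91036
Maximum is SGD→ILS→THB→SGD at 1.1370; arbitrage exists.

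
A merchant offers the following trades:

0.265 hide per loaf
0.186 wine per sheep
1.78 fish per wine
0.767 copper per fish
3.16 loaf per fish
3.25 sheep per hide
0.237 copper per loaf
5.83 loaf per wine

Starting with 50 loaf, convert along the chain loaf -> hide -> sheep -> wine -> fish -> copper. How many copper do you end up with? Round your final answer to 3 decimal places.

10.935

50 loaf × 0.265 = 13.25 hide
13.25 hide × 3.25 = 43.0625 sheep
43.0625 sheep × 0.186 = 8.009625 wine
8.009625 wine × 1.78 = 14.2571325 fish
14.2571325 fish × 0.767 = 10.9352206275 copper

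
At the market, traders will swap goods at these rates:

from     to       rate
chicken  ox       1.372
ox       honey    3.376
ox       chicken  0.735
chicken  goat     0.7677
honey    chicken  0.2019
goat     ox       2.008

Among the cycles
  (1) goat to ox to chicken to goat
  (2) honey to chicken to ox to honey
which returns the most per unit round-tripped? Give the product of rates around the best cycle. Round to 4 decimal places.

(1) 2.008 × 0.735 × 0.7677 = 1.13303
(2) 0.2019 × 1.372 × 3.376 = 0.93517
Highest is cycle (1) at 1.1330 (>1, arbitrage).

1.1330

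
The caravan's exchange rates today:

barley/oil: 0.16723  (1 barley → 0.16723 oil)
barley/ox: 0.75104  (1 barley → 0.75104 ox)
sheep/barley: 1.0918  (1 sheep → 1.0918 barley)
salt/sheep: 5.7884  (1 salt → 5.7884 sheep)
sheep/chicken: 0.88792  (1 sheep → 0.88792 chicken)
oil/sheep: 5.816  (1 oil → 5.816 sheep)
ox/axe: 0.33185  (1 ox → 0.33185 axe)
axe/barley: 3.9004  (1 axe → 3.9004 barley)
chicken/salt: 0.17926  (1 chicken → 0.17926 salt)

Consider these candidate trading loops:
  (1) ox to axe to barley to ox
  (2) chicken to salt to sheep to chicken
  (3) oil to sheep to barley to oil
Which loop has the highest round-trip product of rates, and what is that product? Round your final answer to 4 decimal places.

1.0619

(1) 0.33185 × 3.9004 × 0.75104 = 0.97211
(2) 0.17926 × 5.7884 × 0.88792 = 0.92133
(3) 5.816 × 1.0918 × 0.16723 = 1.06190
Highest is cycle (3) at 1.0619 (>1, arbitrage).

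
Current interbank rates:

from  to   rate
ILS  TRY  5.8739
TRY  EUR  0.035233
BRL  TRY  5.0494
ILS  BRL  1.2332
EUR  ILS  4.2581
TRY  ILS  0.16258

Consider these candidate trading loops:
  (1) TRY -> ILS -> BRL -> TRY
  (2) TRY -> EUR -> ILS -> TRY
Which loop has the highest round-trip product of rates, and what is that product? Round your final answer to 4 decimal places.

(1) 0.16258 × 1.2332 × 5.0494 = 1.01237
(2) 0.035233 × 4.2581 × 5.8739 = 0.88124
Highest is cycle (1) at 1.0124 (>1, arbitrage).

1.0124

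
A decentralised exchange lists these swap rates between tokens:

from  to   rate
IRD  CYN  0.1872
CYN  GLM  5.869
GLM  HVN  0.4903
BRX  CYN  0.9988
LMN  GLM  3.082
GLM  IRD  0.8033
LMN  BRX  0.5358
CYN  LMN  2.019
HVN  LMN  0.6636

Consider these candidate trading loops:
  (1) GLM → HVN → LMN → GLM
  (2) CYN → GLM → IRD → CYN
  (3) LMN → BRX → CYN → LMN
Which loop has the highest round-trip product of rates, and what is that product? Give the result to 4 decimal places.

(1) 0.4903 × 0.6636 × 3.082 = 1.00277
(2) 5.869 × 0.8033 × 0.1872 = 0.88257
(3) 0.5358 × 0.9988 × 2.019 = 1.08048
Highest is cycle (3) at 1.0805 (>1, arbitrage).

1.0805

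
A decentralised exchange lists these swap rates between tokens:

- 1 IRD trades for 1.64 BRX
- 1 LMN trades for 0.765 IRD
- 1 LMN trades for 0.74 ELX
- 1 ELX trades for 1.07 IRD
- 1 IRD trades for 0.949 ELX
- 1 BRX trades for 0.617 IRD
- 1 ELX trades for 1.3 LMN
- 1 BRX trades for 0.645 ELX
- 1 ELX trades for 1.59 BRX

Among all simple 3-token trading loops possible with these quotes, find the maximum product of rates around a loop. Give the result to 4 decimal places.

1.1318

ELX→IRD→BRX→ELX: 1.07 × 1.64 × 0.645 = 1.13185
ELX→LMN→IRD→ELX: 1.3 × 0.765 × 0.949 = 0.94378
ELX→BRX→IRD→ELX: 1.59 × 0.617 × 0.949 = 0.93100
Maximum is ELX→IRD→BRX→ELX at 1.1318; arbitrage exists.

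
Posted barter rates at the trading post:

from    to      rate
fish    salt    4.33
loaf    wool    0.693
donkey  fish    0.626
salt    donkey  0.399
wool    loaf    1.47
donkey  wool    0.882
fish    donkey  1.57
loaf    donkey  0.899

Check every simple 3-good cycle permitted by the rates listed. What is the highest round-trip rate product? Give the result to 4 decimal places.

donkey→wool→loaf→donkey: 0.882 × 1.47 × 0.899 = 1.16559
salt→donkey→fish→salt: 0.399 × 0.626 × 4.33 = 1.08152
Maximum is donkey→wool→loaf→donkey at 1.1656; arbitrage exists.

1.1656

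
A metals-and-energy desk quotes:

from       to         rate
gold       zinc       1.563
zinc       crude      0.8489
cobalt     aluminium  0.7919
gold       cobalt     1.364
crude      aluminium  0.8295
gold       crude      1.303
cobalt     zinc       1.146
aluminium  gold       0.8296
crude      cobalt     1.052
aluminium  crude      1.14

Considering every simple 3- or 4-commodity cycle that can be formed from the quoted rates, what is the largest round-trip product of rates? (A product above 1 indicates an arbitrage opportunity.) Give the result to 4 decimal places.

zinc→crude→cobalt→zinc: 0.8489 × 1.052 × 1.146 = 1.02343
aluminium→crude→cobalt→aluminium: 1.14 × 1.052 × 0.7919 = 0.94971
zinc→crude→aluminium→gold→zinc: 0.8489 × 0.8295 × 0.8296 × 1.563 = 0.91306
aluminium→gold→crude→cobalt→aluminium: 0.8296 × 1.303 × 1.052 × 0.7919 = 0.90053
aluminium→gold→crude→aluminium: 0.8296 × 1.303 × 0.8295 = 0.89666
aluminium→gold→cobalt→aluminium: 0.8296 × 1.364 × 0.7919 = 0.89609
Maximum is zinc→crude→cobalt→zinc at 1.0234; arbitrage exists.

1.0234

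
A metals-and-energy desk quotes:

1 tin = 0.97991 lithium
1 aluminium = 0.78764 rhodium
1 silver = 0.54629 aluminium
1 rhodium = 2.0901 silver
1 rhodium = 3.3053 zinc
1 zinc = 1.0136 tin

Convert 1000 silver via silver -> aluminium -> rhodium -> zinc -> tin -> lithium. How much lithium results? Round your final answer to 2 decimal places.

1412.59

1000 silver × 0.54629 = 546.29 aluminium
546.29 aluminium × 0.78764 = 430.2798556 rhodium
430.2798556 rhodium × 3.3053 = 1422.20400671468 zinc
1422.20400671468 zinc × 1.0136 = 1441.545981205999648 tin
1441.545981205999648 tin × 0.97991 = 1412.58532244357111507168 lithium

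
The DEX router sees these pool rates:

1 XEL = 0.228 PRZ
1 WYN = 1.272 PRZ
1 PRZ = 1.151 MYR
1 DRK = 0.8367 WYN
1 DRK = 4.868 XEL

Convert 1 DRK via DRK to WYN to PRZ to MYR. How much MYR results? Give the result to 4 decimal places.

1.2250

1 DRK × 0.8367 = 0.8367 WYN
0.8367 WYN × 1.272 = 1.0642824 PRZ
1.0642824 PRZ × 1.151 = 1.2249890424 MYR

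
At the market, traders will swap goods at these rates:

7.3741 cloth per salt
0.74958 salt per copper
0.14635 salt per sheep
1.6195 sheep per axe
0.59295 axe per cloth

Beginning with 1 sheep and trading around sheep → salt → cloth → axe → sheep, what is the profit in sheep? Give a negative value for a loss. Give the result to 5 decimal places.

1 sheep × 0.14635 = 0.14635 salt
0.14635 salt × 7.3741 = 1.079199535 cloth
1.079199535 cloth × 0.59295 = 0.63991136427825 axe
0.63991136427825 axe × 1.6195 = 1.036336454448625875 sheep
Net change: 1.036336454448625875 − 1 = 0.036336454448625875 sheep

0.03634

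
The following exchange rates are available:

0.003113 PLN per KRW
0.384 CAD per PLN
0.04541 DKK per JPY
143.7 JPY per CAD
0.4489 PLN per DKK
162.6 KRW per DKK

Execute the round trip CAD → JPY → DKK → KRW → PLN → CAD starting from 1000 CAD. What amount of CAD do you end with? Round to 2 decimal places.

1268.35

1000 CAD × 143.7 = 143700 JPY
143700 JPY × 0.04541 = 6525.417 DKK
6525.417 DKK × 162.6 = 1061032.8042 KRW
1061032.8042 KRW × 0.003113 = 3302.9951194746 PLN
3302.9951194746 PLN × 0.384 = 1268.3501258782464 CAD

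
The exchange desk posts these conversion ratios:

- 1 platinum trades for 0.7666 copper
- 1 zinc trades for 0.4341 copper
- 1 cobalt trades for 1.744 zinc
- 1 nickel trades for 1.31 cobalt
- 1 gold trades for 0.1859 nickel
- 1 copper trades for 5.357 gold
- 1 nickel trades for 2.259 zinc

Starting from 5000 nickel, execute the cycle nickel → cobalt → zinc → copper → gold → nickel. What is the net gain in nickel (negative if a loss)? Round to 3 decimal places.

-61.687

5000 nickel × 1.31 = 6550 cobalt
6550 cobalt × 1.744 = 11423.2 zinc
11423.2 zinc × 0.4341 = 4958.81112 copper
4958.81112 copper × 5.357 = 26564.35116984 gold
26564.35116984 gold × 0.1859 = 4938.312882473256 nickel
Net change: 4938.312882473256 − 5000 = -61.687117526744 nickel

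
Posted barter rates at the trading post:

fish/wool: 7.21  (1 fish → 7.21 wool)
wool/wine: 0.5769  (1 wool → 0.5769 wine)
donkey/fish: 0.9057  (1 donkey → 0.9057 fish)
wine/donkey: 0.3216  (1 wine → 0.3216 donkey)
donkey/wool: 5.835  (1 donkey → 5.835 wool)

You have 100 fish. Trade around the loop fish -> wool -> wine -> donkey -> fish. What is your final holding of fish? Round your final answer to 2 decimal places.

121.15

100 fish × 7.21 = 721 wool
721 wool × 0.5769 = 415.9449 wine
415.9449 wine × 0.3216 = 133.76787984 donkey
133.76787984 donkey × 0.9057 = 121.153568771088 fish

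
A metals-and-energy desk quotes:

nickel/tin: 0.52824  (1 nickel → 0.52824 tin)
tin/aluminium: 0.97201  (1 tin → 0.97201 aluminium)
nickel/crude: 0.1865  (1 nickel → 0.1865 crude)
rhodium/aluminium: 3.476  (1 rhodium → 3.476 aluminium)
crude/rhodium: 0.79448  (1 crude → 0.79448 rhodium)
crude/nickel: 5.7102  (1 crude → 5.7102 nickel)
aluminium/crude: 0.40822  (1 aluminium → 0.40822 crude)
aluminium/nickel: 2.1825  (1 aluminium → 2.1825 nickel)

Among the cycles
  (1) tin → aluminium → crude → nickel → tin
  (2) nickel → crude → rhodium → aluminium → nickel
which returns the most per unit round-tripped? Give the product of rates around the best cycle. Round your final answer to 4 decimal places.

1.1969

(1) 0.97201 × 0.40822 × 5.7102 × 0.52824 = 1.19687
(2) 0.1865 × 0.79448 × 3.476 × 2.1825 = 1.12408
Highest is cycle (1) at 1.1969 (>1, arbitrage).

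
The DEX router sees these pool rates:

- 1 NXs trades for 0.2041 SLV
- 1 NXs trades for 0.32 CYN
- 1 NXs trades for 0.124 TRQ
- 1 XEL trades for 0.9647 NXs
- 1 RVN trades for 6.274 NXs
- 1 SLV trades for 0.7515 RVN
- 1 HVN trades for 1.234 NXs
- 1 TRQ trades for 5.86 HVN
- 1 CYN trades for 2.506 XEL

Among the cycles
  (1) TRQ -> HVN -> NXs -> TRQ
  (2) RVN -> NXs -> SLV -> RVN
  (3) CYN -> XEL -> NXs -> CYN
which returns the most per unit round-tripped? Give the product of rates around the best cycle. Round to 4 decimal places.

(1) 5.86 × 1.234 × 0.124 = 0.89667
(2) 6.274 × 0.2041 × 0.7515 = 0.96231
(3) 2.506 × 0.9647 × 0.32 = 0.77361
Highest is cycle (2) at 0.9623 (≤1, no arbitrage).

0.9623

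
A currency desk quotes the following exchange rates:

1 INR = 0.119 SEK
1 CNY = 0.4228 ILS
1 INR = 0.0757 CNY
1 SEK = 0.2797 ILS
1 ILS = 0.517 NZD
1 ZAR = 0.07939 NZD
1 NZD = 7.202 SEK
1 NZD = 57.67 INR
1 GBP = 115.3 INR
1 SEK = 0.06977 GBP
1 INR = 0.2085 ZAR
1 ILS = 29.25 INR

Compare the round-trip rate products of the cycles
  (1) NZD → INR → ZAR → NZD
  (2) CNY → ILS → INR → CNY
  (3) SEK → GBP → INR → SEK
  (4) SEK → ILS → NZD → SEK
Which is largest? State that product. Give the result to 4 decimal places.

(1) 57.67 × 0.2085 × 0.07939 = 0.95460
(2) 0.4228 × 29.25 × 0.0757 = 0.93617
(3) 0.06977 × 115.3 × 0.119 = 0.95729
(4) 0.2797 × 0.517 × 7.202 = 1.04144
Highest is cycle (4) at 1.0414 (>1, arbitrage).

1.0414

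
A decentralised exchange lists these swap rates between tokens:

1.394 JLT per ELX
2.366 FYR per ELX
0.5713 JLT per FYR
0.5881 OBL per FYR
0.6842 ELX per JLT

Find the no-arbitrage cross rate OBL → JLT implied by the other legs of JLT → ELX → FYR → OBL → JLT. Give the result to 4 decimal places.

Known legs of the cycle: 0.6842 × 2.366 × 0.5881 = 0.95202639532
For no arbitrage the full-cycle product must be 1, so the missing rate is 1 / 0.95202639532 ≈ 1.050391.

1.0504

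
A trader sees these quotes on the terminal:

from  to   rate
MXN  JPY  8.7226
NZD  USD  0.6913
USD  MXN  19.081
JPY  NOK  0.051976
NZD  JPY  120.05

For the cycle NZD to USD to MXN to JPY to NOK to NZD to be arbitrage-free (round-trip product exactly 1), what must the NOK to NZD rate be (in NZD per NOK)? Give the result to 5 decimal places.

0.16722

Known legs of the cycle: 0.6913 × 19.081 × 8.7226 × 0.051976 = 5.98021088702478928
For no arbitrage the full-cycle product must be 1, so the missing rate is 1 / 5.98021088702478928 ≈ 0.1672182.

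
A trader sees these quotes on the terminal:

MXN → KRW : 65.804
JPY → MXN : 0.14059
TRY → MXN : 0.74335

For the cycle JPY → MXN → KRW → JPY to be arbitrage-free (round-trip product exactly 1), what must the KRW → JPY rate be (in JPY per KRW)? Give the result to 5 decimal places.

Known legs of the cycle: 0.14059 × 65.804 = 9.25138436
For no arbitrage the full-cycle product must be 1, so the missing rate is 1 / 9.25138436 ≈ 0.1080919.

0.10809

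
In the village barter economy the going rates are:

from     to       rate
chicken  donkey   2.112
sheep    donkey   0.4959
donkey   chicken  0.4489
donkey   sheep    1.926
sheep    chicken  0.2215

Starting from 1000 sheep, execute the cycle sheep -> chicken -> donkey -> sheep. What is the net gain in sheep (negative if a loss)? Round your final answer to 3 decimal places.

1000 sheep × 0.2215 = 221.5 chicken
221.5 chicken × 2.112 = 467.808 donkey
467.808 donkey × 1.926 = 900.998208 sheep
Net change: 900.998208 − 1000 = -99.001792 sheep

-99.002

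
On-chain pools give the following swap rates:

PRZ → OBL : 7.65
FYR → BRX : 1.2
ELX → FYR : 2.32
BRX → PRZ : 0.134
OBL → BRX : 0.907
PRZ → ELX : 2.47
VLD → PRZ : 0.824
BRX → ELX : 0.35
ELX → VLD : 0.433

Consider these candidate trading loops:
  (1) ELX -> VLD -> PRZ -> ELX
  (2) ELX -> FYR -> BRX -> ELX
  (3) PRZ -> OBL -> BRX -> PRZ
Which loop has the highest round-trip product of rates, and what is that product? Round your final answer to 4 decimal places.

0.9744

(1) 0.433 × 0.824 × 2.47 = 0.88128
(2) 2.32 × 1.2 × 0.35 = 0.97440
(3) 7.65 × 0.907 × 0.134 = 0.92977
Highest is cycle (2) at 0.9744 (≤1, no arbitrage).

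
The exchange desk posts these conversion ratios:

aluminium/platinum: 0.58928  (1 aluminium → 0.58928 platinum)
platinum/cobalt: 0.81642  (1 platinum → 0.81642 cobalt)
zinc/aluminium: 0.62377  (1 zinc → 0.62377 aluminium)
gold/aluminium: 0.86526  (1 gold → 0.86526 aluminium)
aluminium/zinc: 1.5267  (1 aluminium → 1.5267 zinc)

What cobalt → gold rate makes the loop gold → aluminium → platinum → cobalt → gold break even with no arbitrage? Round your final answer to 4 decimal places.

2.4022

Known legs of the cycle: 0.86526 × 0.58928 × 0.81642 = 0.416276566618176
For no arbitrage the full-cycle product must be 1, so the missing rate is 1 / 0.416276566618176 ≈ 2.402249.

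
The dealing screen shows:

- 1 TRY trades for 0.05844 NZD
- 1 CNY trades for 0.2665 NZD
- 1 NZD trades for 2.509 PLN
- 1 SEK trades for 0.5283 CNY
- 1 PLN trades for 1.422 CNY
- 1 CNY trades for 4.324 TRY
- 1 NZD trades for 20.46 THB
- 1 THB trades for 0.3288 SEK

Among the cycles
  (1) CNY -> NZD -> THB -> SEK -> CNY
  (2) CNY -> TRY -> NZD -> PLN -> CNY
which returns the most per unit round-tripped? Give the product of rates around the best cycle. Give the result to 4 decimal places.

0.9471

(1) 0.2665 × 20.46 × 0.3288 × 0.5283 = 0.94714
(2) 4.324 × 0.05844 × 2.509 × 1.422 = 0.90156
Highest is cycle (1) at 0.9471 (≤1, no arbitrage).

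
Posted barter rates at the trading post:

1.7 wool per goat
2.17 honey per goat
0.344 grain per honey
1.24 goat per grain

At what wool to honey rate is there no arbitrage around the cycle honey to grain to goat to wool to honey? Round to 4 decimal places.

Known legs of the cycle: 0.344 × 1.24 × 1.7 = 0.725152
For no arbitrage the full-cycle product must be 1, so the missing rate is 1 / 0.725152 ≈ 1.379021.

1.3790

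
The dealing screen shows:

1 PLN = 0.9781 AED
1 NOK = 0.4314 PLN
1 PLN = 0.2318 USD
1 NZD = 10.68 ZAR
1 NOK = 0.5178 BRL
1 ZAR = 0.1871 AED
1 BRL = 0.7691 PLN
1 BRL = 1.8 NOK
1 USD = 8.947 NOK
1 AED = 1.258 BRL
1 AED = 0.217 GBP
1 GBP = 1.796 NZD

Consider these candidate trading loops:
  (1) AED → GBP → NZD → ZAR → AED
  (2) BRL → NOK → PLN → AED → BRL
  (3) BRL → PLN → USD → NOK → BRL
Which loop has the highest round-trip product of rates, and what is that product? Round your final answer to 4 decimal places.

(1) 0.217 × 1.796 × 10.68 × 0.1871 = 0.77877
(2) 1.8 × 0.4314 × 0.9781 × 1.258 = 0.95547
(3) 0.7691 × 0.2318 × 8.947 × 0.5178 = 0.82592
Highest is cycle (2) at 0.9555 (≤1, no arbitrage).

0.9555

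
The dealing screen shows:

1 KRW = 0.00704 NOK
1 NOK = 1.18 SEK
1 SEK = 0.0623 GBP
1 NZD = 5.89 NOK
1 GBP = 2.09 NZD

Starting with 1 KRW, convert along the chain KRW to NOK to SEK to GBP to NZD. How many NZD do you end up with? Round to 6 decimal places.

0.001082

1 KRW × 0.00704 = 0.00704 NOK
0.00704 NOK × 1.18 = 0.0083072 SEK
0.0083072 SEK × 0.0623 = 0.00051753856 GBP
0.00051753856 GBP × 2.09 = 0.0010816555904 NZD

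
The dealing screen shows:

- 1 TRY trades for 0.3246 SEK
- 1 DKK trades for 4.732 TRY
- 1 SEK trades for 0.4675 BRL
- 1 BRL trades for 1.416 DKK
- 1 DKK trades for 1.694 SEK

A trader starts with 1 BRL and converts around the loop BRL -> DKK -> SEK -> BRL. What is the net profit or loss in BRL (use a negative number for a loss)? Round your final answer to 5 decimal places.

0.12139

1 BRL × 1.416 = 1.416 DKK
1.416 DKK × 1.694 = 2.398704 SEK
2.398704 SEK × 0.4675 = 1.12139412 BRL
Net change: 1.12139412 − 1 = 0.12139412 BRL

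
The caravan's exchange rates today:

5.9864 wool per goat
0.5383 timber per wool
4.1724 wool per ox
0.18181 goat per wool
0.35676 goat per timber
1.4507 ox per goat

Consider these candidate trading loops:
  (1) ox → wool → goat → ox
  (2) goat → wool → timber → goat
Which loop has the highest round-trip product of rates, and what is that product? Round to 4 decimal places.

(1) 4.1724 × 0.18181 × 1.4507 = 1.10048
(2) 5.9864 × 0.5383 × 0.35676 = 1.14965
Highest is cycle (2) at 1.1497 (>1, arbitrage).

1.1497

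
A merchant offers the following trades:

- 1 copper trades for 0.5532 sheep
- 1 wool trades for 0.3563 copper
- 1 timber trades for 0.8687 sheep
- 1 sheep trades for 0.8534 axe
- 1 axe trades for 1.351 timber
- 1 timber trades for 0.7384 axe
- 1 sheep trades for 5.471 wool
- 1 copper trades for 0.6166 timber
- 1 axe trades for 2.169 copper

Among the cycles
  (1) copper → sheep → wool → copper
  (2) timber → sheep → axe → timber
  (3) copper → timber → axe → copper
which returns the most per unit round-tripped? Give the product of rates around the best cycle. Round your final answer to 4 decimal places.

1.0784

(1) 0.5532 × 5.471 × 0.3563 = 1.07836
(2) 0.8687 × 0.8534 × 1.351 = 1.00156
(3) 0.6166 × 0.7384 × 2.169 = 0.98754
Highest is cycle (1) at 1.0784 (>1, arbitrage).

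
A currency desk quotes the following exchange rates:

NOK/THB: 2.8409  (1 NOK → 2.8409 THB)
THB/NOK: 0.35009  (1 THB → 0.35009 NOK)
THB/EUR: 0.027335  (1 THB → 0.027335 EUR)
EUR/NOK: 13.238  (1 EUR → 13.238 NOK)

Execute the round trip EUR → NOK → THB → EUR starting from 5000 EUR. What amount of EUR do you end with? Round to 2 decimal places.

5140.05

5000 EUR × 13.238 = 66190 NOK
66190 NOK × 2.8409 = 188039.171 THB
188039.171 THB × 0.027335 = 5140.050739285 EUR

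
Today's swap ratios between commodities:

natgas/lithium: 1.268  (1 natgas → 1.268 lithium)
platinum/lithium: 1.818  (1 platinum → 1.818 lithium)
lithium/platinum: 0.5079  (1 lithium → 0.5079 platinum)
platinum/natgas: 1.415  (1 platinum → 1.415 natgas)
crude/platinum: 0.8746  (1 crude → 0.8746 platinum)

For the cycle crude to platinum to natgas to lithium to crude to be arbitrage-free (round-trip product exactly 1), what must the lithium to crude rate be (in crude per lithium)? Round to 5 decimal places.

Known legs of the cycle: 0.8746 × 1.415 × 1.268 = 1.569224812
For no arbitrage the full-cycle product must be 1, so the missing rate is 1 / 1.569224812 ≈ 0.6372573.

0.63726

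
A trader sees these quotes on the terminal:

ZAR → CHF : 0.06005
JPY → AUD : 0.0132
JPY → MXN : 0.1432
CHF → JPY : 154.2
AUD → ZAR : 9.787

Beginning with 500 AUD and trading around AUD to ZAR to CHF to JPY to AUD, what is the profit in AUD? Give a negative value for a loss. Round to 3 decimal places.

500 AUD × 9.787 = 4893.5 ZAR
4893.5 ZAR × 0.06005 = 293.854675 CHF
293.854675 CHF × 154.2 = 45312.390885 JPY
45312.390885 JPY × 0.0132 = 598.123559682 AUD
Net change: 598.123559682 − 500 = 98.123559682 AUD

98.124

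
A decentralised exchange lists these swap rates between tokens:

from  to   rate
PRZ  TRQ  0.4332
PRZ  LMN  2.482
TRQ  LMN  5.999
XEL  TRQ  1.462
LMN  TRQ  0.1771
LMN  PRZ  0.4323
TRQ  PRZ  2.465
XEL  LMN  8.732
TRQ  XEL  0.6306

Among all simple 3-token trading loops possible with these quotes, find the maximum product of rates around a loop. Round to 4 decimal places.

LMN→PRZ→TRQ→LMN: 0.4323 × 0.4332 × 5.999 = 1.12345
LMN→TRQ→PRZ→LMN: 0.1771 × 2.465 × 2.482 = 1.08352
XEL→LMN→TRQ→XEL: 8.732 × 0.1771 × 0.6306 = 0.97518
Maximum is LMN→PRZ→TRQ→LMN at 1.1234; arbitrage exists.

1.1234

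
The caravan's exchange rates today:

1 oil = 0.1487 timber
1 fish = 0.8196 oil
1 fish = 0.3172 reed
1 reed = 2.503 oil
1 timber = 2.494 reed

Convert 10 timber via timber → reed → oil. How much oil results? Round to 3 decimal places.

10 timber × 2.494 = 24.94 reed
24.94 reed × 2.503 = 62.42482 oil

62.425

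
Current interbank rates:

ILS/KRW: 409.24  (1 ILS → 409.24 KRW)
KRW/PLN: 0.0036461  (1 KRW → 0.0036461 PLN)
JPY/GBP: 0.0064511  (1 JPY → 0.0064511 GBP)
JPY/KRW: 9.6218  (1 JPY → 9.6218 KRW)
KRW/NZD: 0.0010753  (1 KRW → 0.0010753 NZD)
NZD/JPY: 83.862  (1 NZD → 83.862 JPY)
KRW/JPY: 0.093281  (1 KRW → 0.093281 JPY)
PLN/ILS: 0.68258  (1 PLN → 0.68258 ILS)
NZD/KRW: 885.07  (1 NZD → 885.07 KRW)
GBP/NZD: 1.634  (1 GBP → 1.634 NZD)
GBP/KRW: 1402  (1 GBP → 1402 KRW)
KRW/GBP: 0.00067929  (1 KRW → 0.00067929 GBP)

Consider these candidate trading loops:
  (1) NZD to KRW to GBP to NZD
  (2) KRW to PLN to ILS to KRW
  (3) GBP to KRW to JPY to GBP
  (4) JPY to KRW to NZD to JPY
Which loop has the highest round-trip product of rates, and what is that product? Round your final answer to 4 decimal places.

(1) 885.07 × 0.00067929 × 1.634 = 0.98239
(2) 0.0036461 × 0.68258 × 409.24 = 1.01850
(3) 1402 × 0.093281 × 0.0064511 = 0.84367
(4) 9.6218 × 0.0010753 × 83.862 = 0.86766
Highest is cycle (2) at 1.0185 (>1, arbitrage).

1.0185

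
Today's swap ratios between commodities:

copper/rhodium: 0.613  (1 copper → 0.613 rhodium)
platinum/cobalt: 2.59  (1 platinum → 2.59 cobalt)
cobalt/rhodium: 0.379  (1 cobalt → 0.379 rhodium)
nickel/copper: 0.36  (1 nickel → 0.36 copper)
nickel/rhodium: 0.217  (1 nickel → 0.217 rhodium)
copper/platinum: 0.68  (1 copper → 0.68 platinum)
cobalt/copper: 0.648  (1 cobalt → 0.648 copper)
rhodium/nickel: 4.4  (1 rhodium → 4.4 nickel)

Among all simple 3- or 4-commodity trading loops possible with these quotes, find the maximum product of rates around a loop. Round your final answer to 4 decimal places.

platinum→cobalt→copper→platinum: 2.59 × 0.648 × 0.68 = 1.14126
nickel→copper→rhodium→nickel: 0.36 × 0.613 × 4.4 = 0.97099
Maximum is platinum→cobalt→copper→platinum at 1.1413; arbitrage exists.

1.1413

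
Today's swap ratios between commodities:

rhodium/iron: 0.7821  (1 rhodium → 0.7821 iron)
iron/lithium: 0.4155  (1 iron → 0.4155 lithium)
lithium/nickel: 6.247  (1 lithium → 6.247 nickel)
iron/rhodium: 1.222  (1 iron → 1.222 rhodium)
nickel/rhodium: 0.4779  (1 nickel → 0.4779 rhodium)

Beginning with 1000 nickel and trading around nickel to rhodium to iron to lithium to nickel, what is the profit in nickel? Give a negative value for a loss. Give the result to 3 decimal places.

-29.843

1000 nickel × 0.4779 = 477.9 rhodium
477.9 rhodium × 0.7821 = 373.76559 iron
373.76559 iron × 0.4155 = 155.299602645 lithium
155.299602645 lithium × 6.247 = 970.156617723315 nickel
Net change: 970.156617723315 − 1000 = -29.843382276685 nickel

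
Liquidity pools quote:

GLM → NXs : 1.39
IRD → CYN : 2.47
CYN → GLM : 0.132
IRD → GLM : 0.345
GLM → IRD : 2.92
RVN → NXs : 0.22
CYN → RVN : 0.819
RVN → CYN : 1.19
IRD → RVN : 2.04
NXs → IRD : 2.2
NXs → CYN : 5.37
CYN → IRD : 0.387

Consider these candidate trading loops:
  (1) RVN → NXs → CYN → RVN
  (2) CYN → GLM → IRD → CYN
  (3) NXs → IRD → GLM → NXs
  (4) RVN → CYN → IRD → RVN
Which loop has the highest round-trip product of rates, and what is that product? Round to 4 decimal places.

1.0550

(1) 0.22 × 5.37 × 0.819 = 0.96757
(2) 0.132 × 2.92 × 2.47 = 0.95204
(3) 2.2 × 0.345 × 1.39 = 1.05501
(4) 1.19 × 0.387 × 2.04 = 0.93948
Highest is cycle (3) at 1.0550 (>1, arbitrage).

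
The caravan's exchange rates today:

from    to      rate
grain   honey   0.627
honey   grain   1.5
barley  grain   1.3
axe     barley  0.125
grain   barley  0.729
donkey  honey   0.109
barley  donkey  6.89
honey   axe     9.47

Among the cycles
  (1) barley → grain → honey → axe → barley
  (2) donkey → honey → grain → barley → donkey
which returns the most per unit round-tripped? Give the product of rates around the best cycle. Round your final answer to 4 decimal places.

0.9649

(1) 1.3 × 0.627 × 9.47 × 0.125 = 0.96487
(2) 0.109 × 1.5 × 0.729 × 6.89 = 0.82123
Highest is cycle (1) at 0.9649 (≤1, no arbitrage).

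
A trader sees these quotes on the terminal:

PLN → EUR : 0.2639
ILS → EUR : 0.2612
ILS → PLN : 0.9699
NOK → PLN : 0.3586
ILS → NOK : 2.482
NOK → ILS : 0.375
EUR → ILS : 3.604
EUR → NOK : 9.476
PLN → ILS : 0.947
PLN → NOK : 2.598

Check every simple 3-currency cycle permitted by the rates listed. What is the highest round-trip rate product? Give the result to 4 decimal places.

0.9449

PLN→NOK→ILS→PLN: 2.598 × 0.375 × 0.9699 = 0.94493
ILS→EUR→NOK→ILS: 0.2612 × 9.476 × 0.375 = 0.92817
PLN→EUR→ILS→PLN: 0.2639 × 3.604 × 0.9699 = 0.92247
PLN→EUR→NOK→PLN: 0.2639 × 9.476 × 0.3586 = 0.89676
PLN→ILS→NOK→PLN: 0.947 × 2.482 × 0.3586 = 0.84287
Maximum is PLN→NOK→ILS→PLN at 0.9449; no arbitrage — every cycle loses value.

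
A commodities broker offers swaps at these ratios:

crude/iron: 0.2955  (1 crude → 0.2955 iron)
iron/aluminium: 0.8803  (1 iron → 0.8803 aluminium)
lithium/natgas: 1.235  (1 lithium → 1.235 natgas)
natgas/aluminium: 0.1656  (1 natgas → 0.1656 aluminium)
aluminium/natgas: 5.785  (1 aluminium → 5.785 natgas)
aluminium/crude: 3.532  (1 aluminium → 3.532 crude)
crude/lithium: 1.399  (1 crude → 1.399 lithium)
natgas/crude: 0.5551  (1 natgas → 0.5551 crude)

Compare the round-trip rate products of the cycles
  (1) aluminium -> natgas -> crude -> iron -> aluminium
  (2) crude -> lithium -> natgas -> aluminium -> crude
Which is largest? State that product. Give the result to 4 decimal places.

(1) 5.785 × 0.5551 × 0.2955 × 0.8803 = 0.83534
(2) 1.399 × 1.235 × 0.1656 × 3.532 = 1.01057
Highest is cycle (2) at 1.0106 (>1, arbitrage).

1.0106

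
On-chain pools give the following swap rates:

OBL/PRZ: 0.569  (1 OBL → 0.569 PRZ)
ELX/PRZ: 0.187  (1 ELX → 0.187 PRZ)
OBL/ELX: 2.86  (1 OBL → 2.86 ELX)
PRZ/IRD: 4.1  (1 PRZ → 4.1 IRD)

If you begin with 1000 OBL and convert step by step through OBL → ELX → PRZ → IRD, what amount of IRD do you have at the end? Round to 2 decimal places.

1000 OBL × 2.86 = 2860 ELX
2860 ELX × 0.187 = 534.82 PRZ
534.82 PRZ × 4.1 = 2192.762 IRD

2192.76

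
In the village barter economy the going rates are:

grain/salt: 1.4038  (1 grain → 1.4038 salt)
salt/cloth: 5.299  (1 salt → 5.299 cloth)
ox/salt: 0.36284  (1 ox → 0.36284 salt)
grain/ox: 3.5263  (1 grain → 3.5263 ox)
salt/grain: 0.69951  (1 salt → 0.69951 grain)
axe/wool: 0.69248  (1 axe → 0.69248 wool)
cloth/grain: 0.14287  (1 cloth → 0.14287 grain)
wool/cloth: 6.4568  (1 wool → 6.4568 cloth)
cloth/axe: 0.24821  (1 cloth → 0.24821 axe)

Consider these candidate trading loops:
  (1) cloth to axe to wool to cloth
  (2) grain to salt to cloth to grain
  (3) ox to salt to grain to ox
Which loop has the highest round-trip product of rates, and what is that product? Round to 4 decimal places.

1.1098

(1) 0.24821 × 0.69248 × 6.4568 = 1.10980
(2) 1.4038 × 5.299 × 0.14287 = 1.06277
(3) 0.36284 × 0.69951 × 3.5263 = 0.89501
Highest is cycle (1) at 1.1098 (>1, arbitrage).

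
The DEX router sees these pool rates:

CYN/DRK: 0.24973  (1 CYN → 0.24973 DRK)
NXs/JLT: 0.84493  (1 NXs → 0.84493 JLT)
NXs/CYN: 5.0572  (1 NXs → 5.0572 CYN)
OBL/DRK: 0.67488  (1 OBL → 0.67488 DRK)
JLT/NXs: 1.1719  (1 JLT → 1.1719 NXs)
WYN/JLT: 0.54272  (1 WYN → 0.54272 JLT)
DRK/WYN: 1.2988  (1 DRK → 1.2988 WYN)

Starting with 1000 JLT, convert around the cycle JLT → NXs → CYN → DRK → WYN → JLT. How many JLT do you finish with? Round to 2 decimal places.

1043.25

1000 JLT × 1.1719 = 1171.9 NXs
1171.9 NXs × 5.0572 = 5926.53268 CYN
5926.53268 CYN × 0.24973 = 1480.0330061764 DRK
1480.0330061764 DRK × 1.2988 = 1922.26686842190832 WYN
1922.26686842190832 WYN × 0.54272 = 1043.2526748299380834304 JLT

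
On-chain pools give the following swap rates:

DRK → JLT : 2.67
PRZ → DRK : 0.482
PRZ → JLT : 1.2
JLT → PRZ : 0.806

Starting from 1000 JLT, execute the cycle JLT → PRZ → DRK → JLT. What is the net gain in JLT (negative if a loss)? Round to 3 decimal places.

1000 JLT × 0.806 = 806 PRZ
806 PRZ × 0.482 = 388.492 DRK
388.492 DRK × 2.67 = 1037.27364 JLT
Net change: 1037.27364 − 1000 = 37.27364 JLT

37.274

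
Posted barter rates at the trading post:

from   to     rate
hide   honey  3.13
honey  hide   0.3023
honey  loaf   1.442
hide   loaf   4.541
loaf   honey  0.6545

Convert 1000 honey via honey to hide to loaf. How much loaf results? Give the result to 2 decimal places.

1372.74

1000 honey × 0.3023 = 302.3 hide
302.3 hide × 4.541 = 1372.7443 loaf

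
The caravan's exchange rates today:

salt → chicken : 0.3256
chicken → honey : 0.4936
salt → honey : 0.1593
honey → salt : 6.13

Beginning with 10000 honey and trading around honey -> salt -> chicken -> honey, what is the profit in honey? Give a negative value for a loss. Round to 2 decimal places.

10000 honey × 6.13 = 61300 salt
61300 salt × 0.3256 = 19959.28 chicken
19959.28 chicken × 0.4936 = 9851.900608 honey
Net change: 9851.900608 − 10000 = -148.099392 honey

-148.10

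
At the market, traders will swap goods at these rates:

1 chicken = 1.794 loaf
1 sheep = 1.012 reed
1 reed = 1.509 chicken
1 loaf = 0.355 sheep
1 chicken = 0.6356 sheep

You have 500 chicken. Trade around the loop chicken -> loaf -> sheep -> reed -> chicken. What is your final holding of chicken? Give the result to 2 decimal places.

486.28

500 chicken × 1.794 = 897 loaf
897 loaf × 0.355 = 318.435 sheep
318.435 sheep × 1.012 = 322.25622 reed
322.25622 reed × 1.509 = 486.28463598 chicken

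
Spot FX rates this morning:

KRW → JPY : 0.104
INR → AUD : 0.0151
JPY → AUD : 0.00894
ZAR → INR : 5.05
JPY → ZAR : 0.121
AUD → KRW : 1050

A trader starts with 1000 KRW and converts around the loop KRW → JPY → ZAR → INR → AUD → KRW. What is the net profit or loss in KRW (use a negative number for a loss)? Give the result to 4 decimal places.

1000 KRW × 0.104 = 104 JPY
104 JPY × 0.121 = 12.584 ZAR
12.584 ZAR × 5.05 = 63.5492 INR
63.5492 INR × 0.0151 = 0.95959292 AUD
0.95959292 AUD × 1050 = 1007.572566 KRW
Net change: 1007.572566 − 1000 = 7.572566 KRW

7.5726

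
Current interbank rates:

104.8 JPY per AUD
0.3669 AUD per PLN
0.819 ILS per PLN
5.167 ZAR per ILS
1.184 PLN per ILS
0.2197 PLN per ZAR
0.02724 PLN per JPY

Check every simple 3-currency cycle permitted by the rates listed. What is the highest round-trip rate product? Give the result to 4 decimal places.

JPY→PLN→AUD→JPY: 0.02724 × 0.3669 × 104.8 = 1.04741
ZAR→PLN→ILS→ZAR: 0.2197 × 0.819 × 5.167 = 0.92972
Maximum is JPY→PLN→AUD→JPY at 1.0474; arbitrage exists.

1.0474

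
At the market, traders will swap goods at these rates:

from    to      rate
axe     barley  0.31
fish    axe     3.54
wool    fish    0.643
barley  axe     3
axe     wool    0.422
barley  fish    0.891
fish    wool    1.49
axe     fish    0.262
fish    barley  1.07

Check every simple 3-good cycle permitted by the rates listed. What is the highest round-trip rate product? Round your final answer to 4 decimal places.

fish→axe→barley→fish: 3.54 × 0.31 × 0.891 = 0.97778
fish→axe→wool→fish: 3.54 × 0.422 × 0.643 = 0.96056
fish→barley→axe→fish: 1.07 × 3 × 0.262 = 0.84102
Maximum is fish→axe→barley→fish at 0.9778; no arbitrage — every cycle loses value.

0.9778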